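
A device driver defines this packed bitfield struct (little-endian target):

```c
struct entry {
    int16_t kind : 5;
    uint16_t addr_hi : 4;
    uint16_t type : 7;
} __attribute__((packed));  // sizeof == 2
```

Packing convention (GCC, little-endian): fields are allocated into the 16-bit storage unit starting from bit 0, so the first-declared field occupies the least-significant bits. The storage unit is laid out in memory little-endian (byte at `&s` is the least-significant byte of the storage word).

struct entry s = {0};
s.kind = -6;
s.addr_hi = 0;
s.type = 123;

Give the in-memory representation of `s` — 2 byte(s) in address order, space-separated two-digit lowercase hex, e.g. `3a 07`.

[0+:5] kind=-6 & 0x1f = 0x1a; word=0x001a
[5+:4] addr_hi=0 & 0xf = 0x0; word=0x001a
[9+:7] type=123 & 0x7f = 0x7b; word=0xf61a
word = 0xf61a → little-endian bytes:
  [0]=0x1a  [1]=0xf6

1a f6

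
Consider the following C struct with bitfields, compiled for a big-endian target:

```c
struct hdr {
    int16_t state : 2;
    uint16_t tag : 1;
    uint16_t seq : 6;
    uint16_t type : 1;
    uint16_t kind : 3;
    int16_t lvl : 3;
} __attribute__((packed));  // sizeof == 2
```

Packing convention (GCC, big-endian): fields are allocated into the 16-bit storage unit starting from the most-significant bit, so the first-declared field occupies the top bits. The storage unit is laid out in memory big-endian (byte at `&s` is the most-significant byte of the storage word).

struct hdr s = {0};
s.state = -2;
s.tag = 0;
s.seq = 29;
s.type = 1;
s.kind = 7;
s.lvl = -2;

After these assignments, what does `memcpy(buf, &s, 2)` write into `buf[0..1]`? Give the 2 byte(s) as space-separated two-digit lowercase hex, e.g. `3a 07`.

state (2b) val=-2 bits=0x2 at bit 14: 0x8000
tag (1b) val=0 bits=0x0 at bit 13: 0x8000
seq (6b) val=29 bits=0x1d at bit 7: 0x8e80
type (1b) val=1 bits=0x1 at bit 6: 0x8ec0
kind (3b) val=7 bits=0x7 at bit 3: 0x8ef8
lvl (3b) val=-2 bits=0x6 at bit 0: 0x8efe
word = 0x8efe → big-endian bytes:
  [0]=0x8e  [1]=0xfe

8e fe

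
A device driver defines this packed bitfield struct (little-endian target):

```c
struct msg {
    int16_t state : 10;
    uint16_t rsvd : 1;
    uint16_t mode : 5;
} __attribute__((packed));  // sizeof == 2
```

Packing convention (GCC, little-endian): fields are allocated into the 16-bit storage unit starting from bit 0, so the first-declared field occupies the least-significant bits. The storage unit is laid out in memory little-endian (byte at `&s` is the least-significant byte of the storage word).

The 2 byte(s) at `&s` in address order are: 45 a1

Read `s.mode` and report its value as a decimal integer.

20

[0]=0x45 [1]=0xa1 (little-endian) → word 0xa145
state:10 @ bit 0 → (0xa145>>0)&0x3ff = 0x145
rsvd:1 @ bit 10 → (0xa145>>10)&0x1 = 0x0
mode:5 @ bit 11 → (0xa145>>11)&0x1f = 0x14  ←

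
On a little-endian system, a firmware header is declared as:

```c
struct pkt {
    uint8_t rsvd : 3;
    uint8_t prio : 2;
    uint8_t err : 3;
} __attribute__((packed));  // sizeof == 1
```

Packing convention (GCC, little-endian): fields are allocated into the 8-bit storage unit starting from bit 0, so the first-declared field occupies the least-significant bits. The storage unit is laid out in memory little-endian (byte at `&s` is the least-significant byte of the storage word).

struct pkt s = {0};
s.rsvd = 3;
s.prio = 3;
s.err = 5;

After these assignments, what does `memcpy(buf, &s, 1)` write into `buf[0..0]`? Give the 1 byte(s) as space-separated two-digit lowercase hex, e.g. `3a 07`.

bb

rsvd (3b) val=3 bits=0x3 at bit 0: 0x03
prio (2b) val=3 bits=0x3 at bit 3: 0x1b
err (3b) val=5 bits=0x5 at bit 5: 0xbb
word = 0xbb → little-endian bytes:
  [0]=0xbb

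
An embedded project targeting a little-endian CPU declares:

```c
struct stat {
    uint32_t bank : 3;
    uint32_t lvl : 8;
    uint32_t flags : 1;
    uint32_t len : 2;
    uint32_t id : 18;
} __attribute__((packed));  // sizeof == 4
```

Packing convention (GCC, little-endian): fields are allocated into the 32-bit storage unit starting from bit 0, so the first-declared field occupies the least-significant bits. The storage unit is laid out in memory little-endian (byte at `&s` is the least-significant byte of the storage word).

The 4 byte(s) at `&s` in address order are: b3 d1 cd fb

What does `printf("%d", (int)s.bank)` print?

[0]=0xb3 [1]=0xd1 [2]=0xcd [3]=0xfb (little-endian) → word 0xfbcdd1b3
bank:3 @ bit 0 → (0xfbcdd1b3>>0)&0x7 = 0x3  ←
lvl:8 @ bit 3 → (0xfbcdd1b3>>3)&0xff = 0x36
flags:1 @ bit 11 → (0xfbcdd1b3>>11)&0x1 = 0x0
len:2 @ bit 12 → (0xfbcdd1b3>>12)&0x3 = 0x1
id:18 @ bit 14 → (0xfbcdd1b3>>14)&0x3ffff = 0x3ef37

3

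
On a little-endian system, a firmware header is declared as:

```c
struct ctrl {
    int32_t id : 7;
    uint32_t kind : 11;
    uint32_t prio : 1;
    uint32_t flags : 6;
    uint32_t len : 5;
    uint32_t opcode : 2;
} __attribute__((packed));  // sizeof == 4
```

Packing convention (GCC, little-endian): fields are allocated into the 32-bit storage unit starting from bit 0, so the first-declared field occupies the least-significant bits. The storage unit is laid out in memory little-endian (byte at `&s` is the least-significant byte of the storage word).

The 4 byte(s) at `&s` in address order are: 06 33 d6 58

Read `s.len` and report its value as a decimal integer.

12

[0]=0x06 [1]=0x33 [2]=0xd6 [3]=0x58 (little-endian) → word 0x58d63306
id [0+:7] = (word>>0) & 0x7f = 6
kind [7+:11] = (word>>7) & 0x7ff = 1126
prio [18+:1] = (word>>18) & 0x1 = 1
flags [19+:6] = (word>>19) & 0x3f = 26
len [25+:5] = (word>>25) & 0x1f = 12  ←
opcode [30+:2] = (word>>30) & 0x3 = 1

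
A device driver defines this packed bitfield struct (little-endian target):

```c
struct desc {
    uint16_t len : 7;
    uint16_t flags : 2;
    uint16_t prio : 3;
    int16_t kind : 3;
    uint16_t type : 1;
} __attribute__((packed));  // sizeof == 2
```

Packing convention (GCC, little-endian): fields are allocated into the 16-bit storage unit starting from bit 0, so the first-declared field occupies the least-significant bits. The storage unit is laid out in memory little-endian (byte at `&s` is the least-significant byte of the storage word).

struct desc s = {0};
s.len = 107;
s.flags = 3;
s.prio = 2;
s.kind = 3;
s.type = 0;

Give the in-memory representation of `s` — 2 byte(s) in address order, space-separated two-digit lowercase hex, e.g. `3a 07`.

len (7b) val=107 bits=0x6b at bit 0: 0x006b
flags (2b) val=3 bits=0x3 at bit 7: 0x01eb
prio (3b) val=2 bits=0x2 at bit 9: 0x05eb
kind (3b) val=3 bits=0x3 at bit 12: 0x35eb
type (1b) val=0 bits=0x0 at bit 15: 0x35eb
word = 0x35eb → little-endian bytes:
  [0]=0xeb  [1]=0x35

eb 35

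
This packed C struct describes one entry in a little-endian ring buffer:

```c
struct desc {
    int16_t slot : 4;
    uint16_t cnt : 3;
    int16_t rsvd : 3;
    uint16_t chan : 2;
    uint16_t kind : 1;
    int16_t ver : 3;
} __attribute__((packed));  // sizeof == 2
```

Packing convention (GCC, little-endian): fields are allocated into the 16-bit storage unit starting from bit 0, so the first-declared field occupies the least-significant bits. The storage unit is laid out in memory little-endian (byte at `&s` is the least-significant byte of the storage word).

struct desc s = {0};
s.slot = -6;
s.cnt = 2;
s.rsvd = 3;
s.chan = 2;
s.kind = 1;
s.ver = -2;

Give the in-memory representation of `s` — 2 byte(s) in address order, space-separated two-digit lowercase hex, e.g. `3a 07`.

aa d9

slot (4b) val=-6 bits=0xa at bit 0: 0x000a
cnt (3b) val=2 bits=0x2 at bit 4: 0x002a
rsvd (3b) val=3 bits=0x3 at bit 7: 0x01aa
chan (2b) val=2 bits=0x2 at bit 10: 0x09aa
kind (1b) val=1 bits=0x1 at bit 12: 0x19aa
ver (3b) val=-2 bits=0x6 at bit 13: 0xd9aa
word = 0xd9aa → little-endian bytes:
  [0]=0xaa  [1]=0xd9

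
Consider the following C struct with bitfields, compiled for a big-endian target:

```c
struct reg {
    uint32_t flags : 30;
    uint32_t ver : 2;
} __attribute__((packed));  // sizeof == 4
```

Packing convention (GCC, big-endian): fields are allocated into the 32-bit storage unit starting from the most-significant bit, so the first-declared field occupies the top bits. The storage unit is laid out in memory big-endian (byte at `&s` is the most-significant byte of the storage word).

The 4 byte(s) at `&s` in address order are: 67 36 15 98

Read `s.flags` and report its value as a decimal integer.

432899430

[0]=0x67 [1]=0x36 [2]=0x15 [3]=0x98 (big-endian) → word 0x67361598
flags:30 @ bit 2 → (0x67361598>>2)&0x3fffffff = 0x19cd8566  ←
ver:2 @ bit 0 → (0x67361598>>0)&0x3 = 0x0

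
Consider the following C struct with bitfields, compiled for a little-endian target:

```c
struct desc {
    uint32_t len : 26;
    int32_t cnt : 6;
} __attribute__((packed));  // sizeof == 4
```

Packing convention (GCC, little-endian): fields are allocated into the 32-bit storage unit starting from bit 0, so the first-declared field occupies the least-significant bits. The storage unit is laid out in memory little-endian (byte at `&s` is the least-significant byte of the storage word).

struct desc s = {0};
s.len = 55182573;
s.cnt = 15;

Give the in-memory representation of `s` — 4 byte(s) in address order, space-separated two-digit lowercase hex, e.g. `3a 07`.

ed 04 4a 3f

[0+:26] len=55182573 & 0x3ffffff = 0x34a04ed; word=0x034a04ed
[26+:6] cnt=15 & 0x3f = 0xf; word=0x3f4a04ed
word = 0x3f4a04ed → little-endian bytes:
  [0]=0xed  [1]=0x04  [2]=0x4a  [3]=0x3f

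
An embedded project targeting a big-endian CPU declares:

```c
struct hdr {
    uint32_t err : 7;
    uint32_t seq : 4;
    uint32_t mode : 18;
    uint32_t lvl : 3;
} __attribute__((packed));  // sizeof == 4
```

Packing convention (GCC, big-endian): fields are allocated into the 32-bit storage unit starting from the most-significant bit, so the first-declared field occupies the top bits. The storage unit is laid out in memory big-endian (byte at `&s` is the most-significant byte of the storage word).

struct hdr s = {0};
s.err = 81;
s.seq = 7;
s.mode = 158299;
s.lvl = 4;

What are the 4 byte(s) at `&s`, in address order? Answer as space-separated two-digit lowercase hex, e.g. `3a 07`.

a2 f3 52 dc

err:7 = 81 → 0x51 << 25 → word 0xa2000000
seq:4 = 7 → 0x7 << 21 → word 0xa2e00000
mode:18 = 158299 → 0x26a5b << 3 → word 0xa2f352d8
lvl:3 = 4 → 0x4 << 0 → word 0xa2f352dc
word = 0xa2f352dc → big-endian bytes:
  [0]=0xa2  [1]=0xf3  [2]=0x52  [3]=0xdc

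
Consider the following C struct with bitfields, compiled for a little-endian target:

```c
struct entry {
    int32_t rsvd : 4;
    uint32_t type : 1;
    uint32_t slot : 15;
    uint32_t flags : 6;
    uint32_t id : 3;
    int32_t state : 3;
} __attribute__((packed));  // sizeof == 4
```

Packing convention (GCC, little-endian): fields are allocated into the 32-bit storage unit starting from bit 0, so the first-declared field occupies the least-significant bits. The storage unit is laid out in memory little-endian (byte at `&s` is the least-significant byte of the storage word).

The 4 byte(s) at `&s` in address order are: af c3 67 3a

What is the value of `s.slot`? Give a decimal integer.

[0]=0xaf [1]=0xc3 [2]=0x67 [3]=0x3a (little-endian) → word 0x3a67c3af
rsvd [0+:4] = (word>>0) & 0xf = 15
type [4+:1] = (word>>4) & 0x1 = 0
slot [5+:15] = (word>>5) & 0x7fff = 15901  ←
flags [20+:6] = (word>>20) & 0x3f = 38
id [26+:3] = (word>>26) & 0x7 = 6
state [29+:3] = (word>>29) & 0x7 = 1

15901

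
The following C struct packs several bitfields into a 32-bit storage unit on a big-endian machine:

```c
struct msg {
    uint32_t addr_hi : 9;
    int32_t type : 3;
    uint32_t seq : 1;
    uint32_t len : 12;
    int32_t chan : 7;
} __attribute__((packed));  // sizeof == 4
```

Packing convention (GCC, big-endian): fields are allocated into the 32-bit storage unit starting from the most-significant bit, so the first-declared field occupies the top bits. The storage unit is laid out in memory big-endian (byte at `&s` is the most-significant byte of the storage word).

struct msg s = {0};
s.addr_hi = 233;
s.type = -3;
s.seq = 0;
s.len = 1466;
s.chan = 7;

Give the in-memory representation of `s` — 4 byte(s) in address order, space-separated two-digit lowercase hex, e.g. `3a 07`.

74 d2 dd 07

[23+:9] addr_hi=233 & 0x1ff = 0xe9; word=0x74800000
[20+:3] type=-3 & 0x7 = 0x5; word=0x74d00000
[19+:1] seq=0 & 0x1 = 0x0; word=0x74d00000
[7+:12] len=1466 & 0xfff = 0x5ba; word=0x74d2dd00
[0+:7] chan=7 & 0x7f = 0x7; word=0x74d2dd07
word = 0x74d2dd07 → big-endian bytes:
  [0]=0x74  [1]=0xd2  [2]=0xdd  [3]=0x07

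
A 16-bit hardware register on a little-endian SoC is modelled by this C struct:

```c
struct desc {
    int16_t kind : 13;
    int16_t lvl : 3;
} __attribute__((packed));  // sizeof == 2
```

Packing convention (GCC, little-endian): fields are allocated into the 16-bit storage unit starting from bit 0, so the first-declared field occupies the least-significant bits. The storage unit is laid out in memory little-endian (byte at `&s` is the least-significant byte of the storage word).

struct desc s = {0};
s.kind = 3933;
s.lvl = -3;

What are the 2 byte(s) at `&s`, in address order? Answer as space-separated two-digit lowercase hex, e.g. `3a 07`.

[0+:13] kind=3933 & 0x1fff = 0xf5d; word=0x0f5d
[13+:3] lvl=-3 & 0x7 = 0x5; word=0xaf5d
word = 0xaf5d → little-endian bytes:
  [0]=0x5d  [1]=0xaf

5d af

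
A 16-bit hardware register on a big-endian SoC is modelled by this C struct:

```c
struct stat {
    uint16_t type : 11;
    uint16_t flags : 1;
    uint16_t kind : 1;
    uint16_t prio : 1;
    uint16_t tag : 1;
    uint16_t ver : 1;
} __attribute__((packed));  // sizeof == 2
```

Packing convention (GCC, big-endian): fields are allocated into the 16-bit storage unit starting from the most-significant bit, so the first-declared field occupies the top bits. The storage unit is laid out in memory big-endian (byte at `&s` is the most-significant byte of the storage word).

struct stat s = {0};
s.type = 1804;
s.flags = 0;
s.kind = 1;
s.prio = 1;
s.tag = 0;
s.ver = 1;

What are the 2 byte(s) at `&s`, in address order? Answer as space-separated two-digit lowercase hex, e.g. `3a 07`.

[5+:11] type=1804 & 0x7ff = 0x70c; word=0xe180
[4+:1] flags=0 & 0x1 = 0x0; word=0xe180
[3+:1] kind=1 & 0x1 = 0x1; word=0xe188
[2+:1] prio=1 & 0x1 = 0x1; word=0xe18c
[1+:1] tag=0 & 0x1 = 0x0; word=0xe18c
[0+:1] ver=1 & 0x1 = 0x1; word=0xe18d
word = 0xe18d → big-endian bytes:
  [0]=0xe1  [1]=0x8d

e1 8d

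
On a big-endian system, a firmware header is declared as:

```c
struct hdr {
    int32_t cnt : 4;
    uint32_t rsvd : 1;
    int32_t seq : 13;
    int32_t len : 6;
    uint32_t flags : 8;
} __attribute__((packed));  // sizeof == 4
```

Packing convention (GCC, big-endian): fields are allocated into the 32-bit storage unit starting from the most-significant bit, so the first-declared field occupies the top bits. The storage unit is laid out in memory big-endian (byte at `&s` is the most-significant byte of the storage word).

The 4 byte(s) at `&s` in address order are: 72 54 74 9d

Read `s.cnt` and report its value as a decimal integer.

7

[0]=0x72 [1]=0x54 [2]=0x74 [3]=0x9d (big-endian) → word 0x7254749d
cnt:4 @ bit 28 → (0x7254749d>>28)&0xf = 0x7  ←
rsvd:1 @ bit 27 → (0x7254749d>>27)&0x1 = 0x0
seq:13 @ bit 14 → (0x7254749d>>14)&0x1fff = 0x951
len:6 @ bit 8 → (0x7254749d>>8)&0x3f = 0x34
flags:8 @ bit 0 → (0x7254749d>>0)&0xff = 0x9d
cnt signed 4b, MSB=0: value = 7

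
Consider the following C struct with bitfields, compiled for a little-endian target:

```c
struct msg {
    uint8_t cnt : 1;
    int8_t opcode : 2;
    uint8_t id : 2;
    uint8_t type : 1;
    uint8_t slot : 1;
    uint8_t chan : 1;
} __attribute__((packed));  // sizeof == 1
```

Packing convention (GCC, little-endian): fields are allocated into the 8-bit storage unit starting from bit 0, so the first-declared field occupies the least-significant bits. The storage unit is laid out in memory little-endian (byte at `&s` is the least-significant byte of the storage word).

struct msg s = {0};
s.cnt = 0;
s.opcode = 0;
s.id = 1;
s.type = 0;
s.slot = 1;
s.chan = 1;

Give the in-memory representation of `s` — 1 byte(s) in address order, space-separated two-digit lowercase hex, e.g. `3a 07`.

[0+:1] cnt=0 & 0x1 = 0x0; word=0x00
[1+:2] opcode=0 & 0x3 = 0x0; word=0x00
[3+:2] id=1 & 0x3 = 0x1; word=0x08
[5+:1] type=0 & 0x1 = 0x0; word=0x08
[6+:1] slot=1 & 0x1 = 0x1; word=0x48
[7+:1] chan=1 & 0x1 = 0x1; word=0xc8
word = 0xc8 → little-endian bytes:
  [0]=0xc8

c8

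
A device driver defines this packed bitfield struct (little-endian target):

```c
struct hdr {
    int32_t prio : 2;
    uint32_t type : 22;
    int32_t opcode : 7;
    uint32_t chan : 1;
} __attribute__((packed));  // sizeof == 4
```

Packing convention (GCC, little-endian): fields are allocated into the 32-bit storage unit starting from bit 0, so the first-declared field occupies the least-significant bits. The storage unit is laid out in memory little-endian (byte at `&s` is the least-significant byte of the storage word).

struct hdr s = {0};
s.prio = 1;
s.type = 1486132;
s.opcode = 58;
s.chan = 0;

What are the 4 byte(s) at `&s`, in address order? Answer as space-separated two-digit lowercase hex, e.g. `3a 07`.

[0+:2] prio=1 & 0x3 = 0x1; word=0x00000001
[2+:22] type=1486132 & 0x3fffff = 0x16ad34; word=0x005ab4d1
[24+:7] opcode=58 & 0x7f = 0x3a; word=0x3a5ab4d1
[31+:1] chan=0 & 0x1 = 0x0; word=0x3a5ab4d1
word = 0x3a5ab4d1 → little-endian bytes:
  [0]=0xd1  [1]=0xb4  [2]=0x5a  [3]=0x3a

d1 b4 5a 3a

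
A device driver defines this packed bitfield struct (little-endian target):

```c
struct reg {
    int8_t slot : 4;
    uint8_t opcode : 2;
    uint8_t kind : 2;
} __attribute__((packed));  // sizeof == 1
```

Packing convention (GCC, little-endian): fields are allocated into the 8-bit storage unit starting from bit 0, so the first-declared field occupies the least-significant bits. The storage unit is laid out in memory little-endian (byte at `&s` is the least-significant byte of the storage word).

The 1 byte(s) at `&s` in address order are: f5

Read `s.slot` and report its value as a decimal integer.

5

[0]=0xf5 (little-endian) → word 0xf5
slot [0+:4] = (word>>0) & 0xf = 5  ←
opcode [4+:2] = (word>>4) & 0x3 = 3
kind [6+:2] = (word>>6) & 0x3 = 3
slot signed 4b, MSB=0: value = 5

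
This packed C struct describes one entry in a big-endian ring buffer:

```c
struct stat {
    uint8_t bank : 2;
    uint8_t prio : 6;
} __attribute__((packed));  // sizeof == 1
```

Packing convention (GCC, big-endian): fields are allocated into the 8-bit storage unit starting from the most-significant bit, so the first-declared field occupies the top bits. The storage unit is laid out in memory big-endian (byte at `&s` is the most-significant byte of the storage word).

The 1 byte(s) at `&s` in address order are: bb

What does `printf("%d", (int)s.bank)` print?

2

[0]=0xbb (big-endian) → word 0xbb
bank [6+:2] = (word>>6) & 0x3 = 2  ←
prio [0+:6] = (word>>0) & 0x3f = 59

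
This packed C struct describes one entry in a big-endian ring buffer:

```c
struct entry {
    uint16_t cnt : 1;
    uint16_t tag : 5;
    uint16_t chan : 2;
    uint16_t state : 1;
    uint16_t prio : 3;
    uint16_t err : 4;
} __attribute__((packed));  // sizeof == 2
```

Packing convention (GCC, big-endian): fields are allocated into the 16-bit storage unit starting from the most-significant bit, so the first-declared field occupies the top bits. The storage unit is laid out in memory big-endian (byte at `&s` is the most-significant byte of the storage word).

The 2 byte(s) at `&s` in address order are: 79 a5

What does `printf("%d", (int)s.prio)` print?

[0]=0x79 [1]=0xa5 (big-endian) → word 0x79a5
cnt [15+:1] = (word>>15) & 0x1 = 0
tag [10+:5] = (word>>10) & 0x1f = 30
chan [8+:2] = (word>>8) & 0x3 = 1
state [7+:1] = (word>>7) & 0x1 = 1
prio [4+:3] = (word>>4) & 0x7 = 2  ←
err [0+:4] = (word>>0) & 0xf = 5

2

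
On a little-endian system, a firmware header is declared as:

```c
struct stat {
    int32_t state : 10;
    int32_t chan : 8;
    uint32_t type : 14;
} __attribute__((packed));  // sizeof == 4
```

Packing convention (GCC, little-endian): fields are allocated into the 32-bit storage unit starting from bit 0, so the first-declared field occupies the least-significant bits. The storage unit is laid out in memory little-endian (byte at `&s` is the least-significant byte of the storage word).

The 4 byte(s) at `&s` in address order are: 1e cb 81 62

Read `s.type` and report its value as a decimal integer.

6304

[0]=0x1e [1]=0xcb [2]=0x81 [3]=0x62 (little-endian) → word 0x6281cb1e
state [0+:10] = (word>>0) & 0x3ff = 798
chan [10+:8] = (word>>10) & 0xff = 114
type [18+:14] = (word>>18) & 0x3fff = 6304  ←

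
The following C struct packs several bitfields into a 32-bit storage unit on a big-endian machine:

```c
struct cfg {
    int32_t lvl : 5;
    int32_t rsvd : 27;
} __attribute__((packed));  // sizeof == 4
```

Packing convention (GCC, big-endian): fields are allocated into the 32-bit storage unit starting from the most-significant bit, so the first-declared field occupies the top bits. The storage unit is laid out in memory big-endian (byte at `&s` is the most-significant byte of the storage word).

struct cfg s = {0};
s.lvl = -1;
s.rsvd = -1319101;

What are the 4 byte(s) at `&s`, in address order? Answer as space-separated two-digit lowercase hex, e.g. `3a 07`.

[27+:5] lvl=-1 & 0x1f = 0x1f; word=0xf8000000
[0+:27] rsvd=-1319101 & 0x7ffffff = 0x7ebdf43; word=0xffebdf43
word = 0xffebdf43 → big-endian bytes:
  [0]=0xff  [1]=0xeb  [2]=0xdf  [3]=0x43

ff eb df 43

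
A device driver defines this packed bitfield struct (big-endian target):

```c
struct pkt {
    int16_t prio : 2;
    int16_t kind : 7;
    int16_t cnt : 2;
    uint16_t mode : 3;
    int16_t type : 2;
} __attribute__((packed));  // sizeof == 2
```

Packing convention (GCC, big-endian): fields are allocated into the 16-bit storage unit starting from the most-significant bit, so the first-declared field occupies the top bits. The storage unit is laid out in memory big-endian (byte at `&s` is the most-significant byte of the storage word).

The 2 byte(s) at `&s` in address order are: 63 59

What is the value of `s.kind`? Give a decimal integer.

[0]=0x63 [1]=0x59 (big-endian) → word 0x6359
prio [14+:2] = (word>>14) & 0x3 = 1
kind [7+:7] = (word>>7) & 0x7f = 70  ←
cnt [5+:2] = (word>>5) & 0x3 = 2
mode [2+:3] = (word>>2) & 0x7 = 6
type [0+:2] = (word>>0) & 0x3 = 1
kind signed 7b, MSB=1: 70 - 128 = -58

-58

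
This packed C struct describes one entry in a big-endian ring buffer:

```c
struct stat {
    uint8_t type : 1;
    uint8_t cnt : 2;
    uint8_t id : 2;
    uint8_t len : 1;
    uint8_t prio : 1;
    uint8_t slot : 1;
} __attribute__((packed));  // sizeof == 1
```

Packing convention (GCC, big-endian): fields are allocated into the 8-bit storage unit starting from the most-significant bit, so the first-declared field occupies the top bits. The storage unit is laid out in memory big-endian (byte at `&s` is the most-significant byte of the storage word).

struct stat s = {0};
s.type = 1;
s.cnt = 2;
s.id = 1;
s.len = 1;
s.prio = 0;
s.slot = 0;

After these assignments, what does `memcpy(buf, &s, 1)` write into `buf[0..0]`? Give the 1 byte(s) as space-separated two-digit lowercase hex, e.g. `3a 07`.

cc

[7+:1] type=1 & 0x1 = 0x1; word=0x80
[5+:2] cnt=2 & 0x3 = 0x2; word=0xc0
[3+:2] id=1 & 0x3 = 0x1; word=0xc8
[2+:1] len=1 & 0x1 = 0x1; word=0xcc
[1+:1] prio=0 & 0x1 = 0x0; word=0xcc
[0+:1] slot=0 & 0x1 = 0x0; word=0xcc
word = 0xcc → big-endian bytes:
  [0]=0xcc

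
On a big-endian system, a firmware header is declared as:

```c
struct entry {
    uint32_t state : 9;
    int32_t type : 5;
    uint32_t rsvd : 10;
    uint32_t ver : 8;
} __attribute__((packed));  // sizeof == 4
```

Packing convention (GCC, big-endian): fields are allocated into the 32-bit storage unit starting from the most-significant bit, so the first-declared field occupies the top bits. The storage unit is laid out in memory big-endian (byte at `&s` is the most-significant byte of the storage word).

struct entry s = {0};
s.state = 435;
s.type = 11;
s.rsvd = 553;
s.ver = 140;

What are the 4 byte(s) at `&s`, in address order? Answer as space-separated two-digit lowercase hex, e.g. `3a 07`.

state:9 = 435 → 0x1b3 << 23 → word 0xd9800000
type:5 = 11 → 0xb << 18 → word 0xd9ac0000
rsvd:10 = 553 → 0x229 << 8 → word 0xd9ae2900
ver:8 = 140 → 0x8c << 0 → word 0xd9ae298c
word = 0xd9ae298c → big-endian bytes:
  [0]=0xd9  [1]=0xae  [2]=0x29  [3]=0x8c

d9 ae 29 8c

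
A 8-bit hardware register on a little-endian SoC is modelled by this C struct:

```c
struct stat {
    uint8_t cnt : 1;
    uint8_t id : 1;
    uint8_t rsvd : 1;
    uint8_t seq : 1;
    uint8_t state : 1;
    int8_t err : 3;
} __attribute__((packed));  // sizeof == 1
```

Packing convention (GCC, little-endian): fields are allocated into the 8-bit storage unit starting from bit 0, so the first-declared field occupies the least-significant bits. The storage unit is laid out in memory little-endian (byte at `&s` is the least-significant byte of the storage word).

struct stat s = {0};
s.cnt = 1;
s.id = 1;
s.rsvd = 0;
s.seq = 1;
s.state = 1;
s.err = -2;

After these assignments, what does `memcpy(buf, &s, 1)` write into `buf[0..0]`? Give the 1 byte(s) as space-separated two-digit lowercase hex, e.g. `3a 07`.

cnt:1 = 1 → 0x1 << 0 → word 0x01
id:1 = 1 → 0x1 << 1 → word 0x03
rsvd:1 = 0 → 0x0 << 2 → word 0x03
seq:1 = 1 → 0x1 << 3 → word 0x0b
state:1 = 1 → 0x1 << 4 → word 0x1b
err:3 = -2 → 0x6 << 5 → word 0xdb
word = 0xdb → little-endian bytes:
  [0]=0xdb

db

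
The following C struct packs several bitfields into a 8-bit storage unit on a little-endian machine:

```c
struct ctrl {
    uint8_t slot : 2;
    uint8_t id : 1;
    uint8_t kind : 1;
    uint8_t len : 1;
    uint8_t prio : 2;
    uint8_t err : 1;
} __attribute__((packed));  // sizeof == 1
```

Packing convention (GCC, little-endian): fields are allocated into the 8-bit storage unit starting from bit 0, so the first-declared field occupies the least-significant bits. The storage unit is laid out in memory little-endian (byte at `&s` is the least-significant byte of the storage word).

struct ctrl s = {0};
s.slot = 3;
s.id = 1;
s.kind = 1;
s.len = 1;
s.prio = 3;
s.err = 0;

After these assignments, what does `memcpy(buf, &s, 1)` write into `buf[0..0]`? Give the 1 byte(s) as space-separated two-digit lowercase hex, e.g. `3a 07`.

7f

slot (2b) val=3 bits=0x3 at bit 0: 0x03
id (1b) val=1 bits=0x1 at bit 2: 0x07
kind (1b) val=1 bits=0x1 at bit 3: 0x0f
len (1b) val=1 bits=0x1 at bit 4: 0x1f
prio (2b) val=3 bits=0x3 at bit 5: 0x7f
err (1b) val=0 bits=0x0 at bit 7: 0x7f
word = 0x7f → little-endian bytes:
  [0]=0x7f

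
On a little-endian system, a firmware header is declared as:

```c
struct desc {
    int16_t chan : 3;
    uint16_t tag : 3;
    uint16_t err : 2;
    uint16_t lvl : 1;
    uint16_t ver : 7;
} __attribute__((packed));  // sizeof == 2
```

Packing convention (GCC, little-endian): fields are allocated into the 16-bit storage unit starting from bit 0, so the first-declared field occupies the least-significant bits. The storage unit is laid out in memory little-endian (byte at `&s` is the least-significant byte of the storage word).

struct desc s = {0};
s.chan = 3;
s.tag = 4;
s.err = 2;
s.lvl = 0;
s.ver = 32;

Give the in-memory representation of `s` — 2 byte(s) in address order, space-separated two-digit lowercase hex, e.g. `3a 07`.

chan (3b) val=3 bits=0x3 at bit 0: 0x0003
tag (3b) val=4 bits=0x4 at bit 3: 0x0023
err (2b) val=2 bits=0x2 at bit 6: 0x00a3
lvl (1b) val=0 bits=0x0 at bit 8: 0x00a3
ver (7b) val=32 bits=0x20 at bit 9: 0x40a3
word = 0x40a3 → little-endian bytes:
  [0]=0xa3  [1]=0x40

a3 40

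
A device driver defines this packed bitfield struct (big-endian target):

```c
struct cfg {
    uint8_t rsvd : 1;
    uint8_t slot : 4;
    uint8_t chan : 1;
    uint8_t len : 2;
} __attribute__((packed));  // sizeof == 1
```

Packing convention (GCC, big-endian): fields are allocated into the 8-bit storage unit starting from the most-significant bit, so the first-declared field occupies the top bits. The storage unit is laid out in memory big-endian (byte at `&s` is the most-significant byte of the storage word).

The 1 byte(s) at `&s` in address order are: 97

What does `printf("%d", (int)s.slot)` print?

2

[0]=0x97 (big-endian) → word 0x97
rsvd [7+:1] = (word>>7) & 0x1 = 1
slot [3+:4] = (word>>3) & 0xf = 2  ←
chan [2+:1] = (word>>2) & 0x1 = 1
len [0+:2] = (word>>0) & 0x3 = 3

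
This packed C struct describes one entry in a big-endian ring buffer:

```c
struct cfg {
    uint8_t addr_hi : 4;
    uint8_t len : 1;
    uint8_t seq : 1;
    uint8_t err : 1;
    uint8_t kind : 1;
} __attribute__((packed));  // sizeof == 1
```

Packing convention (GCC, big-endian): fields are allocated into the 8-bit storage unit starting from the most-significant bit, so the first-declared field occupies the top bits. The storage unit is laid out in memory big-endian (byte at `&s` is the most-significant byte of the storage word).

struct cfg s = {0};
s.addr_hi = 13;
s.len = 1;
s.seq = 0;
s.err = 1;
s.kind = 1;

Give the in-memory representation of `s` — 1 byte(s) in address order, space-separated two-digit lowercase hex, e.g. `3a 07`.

db

addr_hi:4 = 13 → 0xd << 4 → word 0xd0
len:1 = 1 → 0x1 << 3 → word 0xd8
seq:1 = 0 → 0x0 << 2 → word 0xd8
err:1 = 1 → 0x1 << 1 → word 0xda
kind:1 = 1 → 0x1 << 0 → word 0xdb
word = 0xdb → big-endian bytes:
  [0]=0xdb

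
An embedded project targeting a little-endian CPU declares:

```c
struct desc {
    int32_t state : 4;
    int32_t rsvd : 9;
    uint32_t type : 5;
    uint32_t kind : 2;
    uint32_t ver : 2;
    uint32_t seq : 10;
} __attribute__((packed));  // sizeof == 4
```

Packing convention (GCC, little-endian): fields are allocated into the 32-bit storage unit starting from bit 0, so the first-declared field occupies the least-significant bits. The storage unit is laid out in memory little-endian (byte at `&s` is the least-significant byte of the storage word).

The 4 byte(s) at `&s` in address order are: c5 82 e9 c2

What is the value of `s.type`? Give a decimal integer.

12

[0]=0xc5 [1]=0x82 [2]=0xe9 [3]=0xc2 (little-endian) → word 0xc2e982c5
state:4 @ bit 0 → (0xc2e982c5>>0)&0xf = 0x5
rsvd:9 @ bit 4 → (0xc2e982c5>>4)&0x1ff = 0x2c
type:5 @ bit 13 → (0xc2e982c5>>13)&0x1f = 0xc  ←
kind:2 @ bit 18 → (0xc2e982c5>>18)&0x3 = 0x2
ver:2 @ bit 20 → (0xc2e982c5>>20)&0x3 = 0x2
seq:10 @ bit 22 → (0xc2e982c5>>22)&0x3ff = 0x30b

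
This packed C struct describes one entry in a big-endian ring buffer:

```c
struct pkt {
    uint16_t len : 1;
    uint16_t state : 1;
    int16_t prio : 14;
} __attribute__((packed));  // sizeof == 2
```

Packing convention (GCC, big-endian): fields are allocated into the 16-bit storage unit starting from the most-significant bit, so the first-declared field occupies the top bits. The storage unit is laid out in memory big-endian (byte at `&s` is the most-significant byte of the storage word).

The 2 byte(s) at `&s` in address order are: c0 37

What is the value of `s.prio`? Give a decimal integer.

55

[0]=0xc0 [1]=0x37 (big-endian) → word 0xc037
len [15+:1] = (word>>15) & 0x1 = 1
state [14+:1] = (word>>14) & 0x1 = 1
prio [0+:14] = (word>>0) & 0x3fff = 55  ←
prio signed 14b, MSB=0: value = 55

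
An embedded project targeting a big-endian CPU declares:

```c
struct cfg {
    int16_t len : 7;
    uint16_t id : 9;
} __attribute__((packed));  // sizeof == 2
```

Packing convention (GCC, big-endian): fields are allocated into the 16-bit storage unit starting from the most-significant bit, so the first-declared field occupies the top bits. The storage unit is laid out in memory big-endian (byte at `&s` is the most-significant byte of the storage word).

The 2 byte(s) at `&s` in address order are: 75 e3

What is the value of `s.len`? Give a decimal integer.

58

[0]=0x75 [1]=0xe3 (big-endian) → word 0x75e3
len:7 @ bit 9 → (0x75e3>>9)&0x7f = 0x3a  ←
id:9 @ bit 0 → (0x75e3>>0)&0x1ff = 0x1e3
len signed 7b, MSB=0: value = 58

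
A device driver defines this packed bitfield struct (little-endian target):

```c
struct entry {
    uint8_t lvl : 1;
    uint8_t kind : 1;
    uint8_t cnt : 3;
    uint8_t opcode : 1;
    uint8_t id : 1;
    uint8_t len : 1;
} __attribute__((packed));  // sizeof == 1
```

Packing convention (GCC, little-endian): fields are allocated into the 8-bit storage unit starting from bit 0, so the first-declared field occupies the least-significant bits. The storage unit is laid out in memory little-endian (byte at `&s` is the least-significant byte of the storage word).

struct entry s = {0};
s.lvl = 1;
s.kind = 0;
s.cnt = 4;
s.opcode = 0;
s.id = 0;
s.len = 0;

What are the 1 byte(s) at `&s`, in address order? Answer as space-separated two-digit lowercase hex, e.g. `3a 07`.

[0+:1] lvl=1 & 0x1 = 0x1; word=0x01
[1+:1] kind=0 & 0x1 = 0x0; word=0x01
[2+:3] cnt=4 & 0x7 = 0x4; word=0x11
[5+:1] opcode=0 & 0x1 = 0x0; word=0x11
[6+:1] id=0 & 0x1 = 0x0; word=0x11
[7+:1] len=0 & 0x1 = 0x0; word=0x11
word = 0x11 → little-endian bytes:
  [0]=0x11

11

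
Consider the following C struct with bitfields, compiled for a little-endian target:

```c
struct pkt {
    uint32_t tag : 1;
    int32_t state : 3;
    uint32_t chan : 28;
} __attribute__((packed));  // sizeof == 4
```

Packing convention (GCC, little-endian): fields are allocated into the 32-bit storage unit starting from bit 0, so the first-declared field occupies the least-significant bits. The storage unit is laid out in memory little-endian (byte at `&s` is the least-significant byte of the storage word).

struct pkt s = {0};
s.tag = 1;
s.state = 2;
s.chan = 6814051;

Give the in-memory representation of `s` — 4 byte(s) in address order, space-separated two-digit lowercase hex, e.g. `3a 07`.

35 96 7f 06

[0+:1] tag=1 & 0x1 = 0x1; word=0x00000001
[1+:3] state=2 & 0x7 = 0x2; word=0x00000005
[4+:28] chan=6814051 & 0xfffffff = 0x67f963; word=0x067f9635
word = 0x067f9635 → little-endian bytes:
  [0]=0x35  [1]=0x96  [2]=0x7f  [3]=0x06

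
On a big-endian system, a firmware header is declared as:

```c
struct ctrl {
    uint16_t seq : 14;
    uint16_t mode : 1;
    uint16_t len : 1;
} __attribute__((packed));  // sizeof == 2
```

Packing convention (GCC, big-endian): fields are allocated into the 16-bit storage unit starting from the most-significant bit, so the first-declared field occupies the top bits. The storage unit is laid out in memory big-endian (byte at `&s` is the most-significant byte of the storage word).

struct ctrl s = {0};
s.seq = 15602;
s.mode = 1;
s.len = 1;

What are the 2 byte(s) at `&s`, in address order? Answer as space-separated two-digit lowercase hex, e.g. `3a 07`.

seq:14 = 15602 → 0x3cf2 << 2 → word 0xf3c8
mode:1 = 1 → 0x1 << 1 → word 0xf3ca
len:1 = 1 → 0x1 << 0 → word 0xf3cb
word = 0xf3cb → big-endian bytes:
  [0]=0xf3  [1]=0xcb

f3 cb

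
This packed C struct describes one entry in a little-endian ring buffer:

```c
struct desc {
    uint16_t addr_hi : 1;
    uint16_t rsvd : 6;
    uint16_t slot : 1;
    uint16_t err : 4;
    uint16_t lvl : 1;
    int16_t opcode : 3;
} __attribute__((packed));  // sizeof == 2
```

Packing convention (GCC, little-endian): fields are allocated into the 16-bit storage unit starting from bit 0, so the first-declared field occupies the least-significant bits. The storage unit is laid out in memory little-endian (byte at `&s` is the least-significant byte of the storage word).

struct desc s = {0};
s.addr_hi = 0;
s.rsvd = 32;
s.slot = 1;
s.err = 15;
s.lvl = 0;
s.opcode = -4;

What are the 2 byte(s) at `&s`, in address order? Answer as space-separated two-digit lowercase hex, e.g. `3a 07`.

c0 8f

[0+:1] addr_hi=0 & 0x1 = 0x0; word=0x0000
[1+:6] rsvd=32 & 0x3f = 0x20; word=0x0040
[7+:1] slot=1 & 0x1 = 0x1; word=0x00c0
[8+:4] err=15 & 0xf = 0xf; word=0x0fc0
[12+:1] lvl=0 & 0x1 = 0x0; word=0x0fc0
[13+:3] opcode=-4 & 0x7 = 0x4; word=0x8fc0
word = 0x8fc0 → little-endian bytes:
  [0]=0xc0  [1]=0x8f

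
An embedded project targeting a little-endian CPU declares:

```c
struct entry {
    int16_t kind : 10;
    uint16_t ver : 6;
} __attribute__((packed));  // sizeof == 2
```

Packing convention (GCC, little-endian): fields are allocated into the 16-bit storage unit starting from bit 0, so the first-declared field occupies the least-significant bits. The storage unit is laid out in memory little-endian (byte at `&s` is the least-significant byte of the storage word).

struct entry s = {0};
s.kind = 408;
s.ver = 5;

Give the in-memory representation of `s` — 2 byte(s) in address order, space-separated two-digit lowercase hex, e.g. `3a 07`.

98 15

kind (10b) val=408 bits=0x198 at bit 0: 0x0198
ver (6b) val=5 bits=0x5 at bit 10: 0x1598
word = 0x1598 → little-endian bytes:
  [0]=0x98  [1]=0x15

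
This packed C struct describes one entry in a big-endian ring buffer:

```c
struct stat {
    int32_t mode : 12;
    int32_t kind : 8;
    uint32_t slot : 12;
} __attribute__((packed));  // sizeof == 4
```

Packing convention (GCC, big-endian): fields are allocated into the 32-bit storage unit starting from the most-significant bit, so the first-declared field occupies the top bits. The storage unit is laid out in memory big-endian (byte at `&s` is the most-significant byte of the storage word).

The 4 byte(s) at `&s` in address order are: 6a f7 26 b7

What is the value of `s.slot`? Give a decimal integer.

1719

[0]=0x6a [1]=0xf7 [2]=0x26 [3]=0xb7 (big-endian) → word 0x6af726b7
mode [20+:12] = (word>>20) & 0xfff = 1711
kind [12+:8] = (word>>12) & 0xff = 114
slot [0+:12] = (word>>0) & 0xfff = 1719  ←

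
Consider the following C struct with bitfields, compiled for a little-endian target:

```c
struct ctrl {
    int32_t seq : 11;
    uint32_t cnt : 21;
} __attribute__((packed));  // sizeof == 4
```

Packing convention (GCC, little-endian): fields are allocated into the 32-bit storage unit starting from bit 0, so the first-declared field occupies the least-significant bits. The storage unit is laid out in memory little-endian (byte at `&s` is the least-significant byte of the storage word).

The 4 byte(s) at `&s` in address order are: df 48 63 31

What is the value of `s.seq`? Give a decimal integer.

[0]=0xdf [1]=0x48 [2]=0x63 [3]=0x31 (little-endian) → word 0x316348df
seq [0+:11] = (word>>0) & 0x7ff = 223  ←
cnt [11+:21] = (word>>11) & 0x1fffff = 404585
seq signed 11b, MSB=0: value = 223

223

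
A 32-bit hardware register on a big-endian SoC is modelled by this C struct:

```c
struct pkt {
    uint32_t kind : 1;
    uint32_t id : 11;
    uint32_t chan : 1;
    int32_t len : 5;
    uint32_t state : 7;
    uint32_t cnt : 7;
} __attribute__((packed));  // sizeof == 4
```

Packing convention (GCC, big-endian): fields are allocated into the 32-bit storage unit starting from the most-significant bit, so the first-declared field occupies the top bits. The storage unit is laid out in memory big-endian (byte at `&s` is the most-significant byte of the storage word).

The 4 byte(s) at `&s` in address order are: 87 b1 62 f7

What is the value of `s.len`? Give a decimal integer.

5

[0]=0x87 [1]=0xb1 [2]=0x62 [3]=0xf7 (big-endian) → word 0x87b162f7
kind [31+:1] = (word>>31) & 0x1 = 1
id [20+:11] = (word>>20) & 0x7ff = 123
chan [19+:1] = (word>>19) & 0x1 = 0
len [14+:5] = (word>>14) & 0x1f = 5  ←
state [7+:7] = (word>>7) & 0x7f = 69
cnt [0+:7] = (word>>0) & 0x7f = 119
len signed 5b, MSB=0: value = 5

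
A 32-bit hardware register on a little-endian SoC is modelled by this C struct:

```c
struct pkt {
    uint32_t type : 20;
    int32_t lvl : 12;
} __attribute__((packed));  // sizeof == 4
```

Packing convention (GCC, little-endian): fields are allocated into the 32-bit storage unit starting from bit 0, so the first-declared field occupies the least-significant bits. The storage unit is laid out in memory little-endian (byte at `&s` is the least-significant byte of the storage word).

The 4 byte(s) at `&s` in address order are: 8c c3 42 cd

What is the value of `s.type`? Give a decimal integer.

181132

[0]=0x8c [1]=0xc3 [2]=0x42 [3]=0xcd (little-endian) → word 0xcd42c38c
type:20 @ bit 0 → (0xcd42c38c>>0)&0xfffff = 0x2c38c  ←
lvl:12 @ bit 20 → (0xcd42c38c>>20)&0xfff = 0xcd4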